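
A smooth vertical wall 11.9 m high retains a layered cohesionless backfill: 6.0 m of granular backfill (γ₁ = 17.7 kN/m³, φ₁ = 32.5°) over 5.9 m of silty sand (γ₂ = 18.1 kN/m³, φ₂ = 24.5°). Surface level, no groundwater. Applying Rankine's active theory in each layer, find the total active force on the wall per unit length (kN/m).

485 kN/m

K_a1 = tan²(45°−32.5°/2) = 0.3010; K_a2 = tan²(45°−24.5°/2) = 0.4137.
Layer 1: σ at base = K_a1 γ₁ h₁ = 31.96 kPa; P₁ = ½×31.96×6.0 = 95.89.
Layer 2: σ_v at top = γ₁h₁ = 106.2; σ_h top = K_a2×106.2 = 43.94; σ_h base = K_a2×(106.2+18.1×5.9) = 88.12.
P₂ = ½(43.94+88.12)×5.9 = 389.6. Total P_a = 95.89+389.6 = 485.5 kN/m.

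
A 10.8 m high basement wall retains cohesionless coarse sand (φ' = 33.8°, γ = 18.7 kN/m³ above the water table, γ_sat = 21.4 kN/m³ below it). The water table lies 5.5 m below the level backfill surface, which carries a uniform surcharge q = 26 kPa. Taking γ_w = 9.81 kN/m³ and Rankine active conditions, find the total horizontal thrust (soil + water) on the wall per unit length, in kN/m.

K_a = tan²(45° − φ/2) = 0.2851.
γ' = 21.4 − 9.81 = 11.59 kN/m³. h₂ = H − d_w = 5.3 m.
σ'_h: at surface K_a·q = 7.413; at WT K_a(q+γd_w) = 36.74; at base K_a(q+γd_w+γ'h₂) = 54.25 kPa.
P₁ = ½(7.413+36.74)×5.5 = 121.4; P₂ = ½(36.74+54.25)×5.3 = 241.1; P_w = ½γ_w h₂² = 137.8.
Total = 121.4+241.1+137.8 = 500.3 kN/m.

500 kN/m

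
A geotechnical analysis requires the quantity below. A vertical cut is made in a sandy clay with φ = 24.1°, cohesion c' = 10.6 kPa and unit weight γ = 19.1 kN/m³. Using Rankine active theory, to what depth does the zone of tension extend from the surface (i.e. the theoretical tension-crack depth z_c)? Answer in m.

1.71 m

K_a = tan²(45° − 24.1°/2) = 0.4201; √K_a = 0.6482.
The active pressure is zero where K_a γ z = 2c√K_a, so z_c = 2c/(γ√K_a) = 2×10.6/(19.1×0.6482) = 1.712 m.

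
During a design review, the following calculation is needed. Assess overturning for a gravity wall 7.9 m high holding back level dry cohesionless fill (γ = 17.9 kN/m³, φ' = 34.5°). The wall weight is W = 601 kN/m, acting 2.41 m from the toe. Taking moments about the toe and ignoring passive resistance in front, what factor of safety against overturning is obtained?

3.56

K_a = tan²(45° − 34.5°/2) = 0.2768.
P_a = ½K_aγH² = 0.5×0.2768×17.9×7.9² = 154.6 kN/m, acting at H/3 = 2.633 m above the base.
Overturning moment M_o = P_a × H/3 = 154.6 × 2.633 = 407.2.
Resisting moment M_r = W × 2.41 = 601 × 2.41 = 1448.
FS_overturning = M_r/M_o = 1448/407.2 = 3.557.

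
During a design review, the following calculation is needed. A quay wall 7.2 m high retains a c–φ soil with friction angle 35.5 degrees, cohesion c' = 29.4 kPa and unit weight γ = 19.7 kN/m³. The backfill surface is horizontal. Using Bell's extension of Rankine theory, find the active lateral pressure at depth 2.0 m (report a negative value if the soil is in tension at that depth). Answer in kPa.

-19.8 kPa

K_a = (1 − sin φ)/(1 + sin φ) = 0.2653.
σ_a = K_a γ z − 2c√K_a = 0.2653×19.7×2.0 − 2×29.4×0.5150 = -19.83 kPa.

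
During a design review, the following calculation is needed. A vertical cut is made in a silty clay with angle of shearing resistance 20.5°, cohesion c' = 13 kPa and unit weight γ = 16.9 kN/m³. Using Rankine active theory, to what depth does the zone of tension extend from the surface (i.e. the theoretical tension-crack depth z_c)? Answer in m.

2.22 m

K_a = tan²(45° − 20.5°/2) = 0.4813; √K_a = 0.6937.
The active pressure is zero where K_a γ z = 2c√K_a, so z_c = 2c/(γ√K_a) = 2×13/(16.9×0.6937) = 2.218 m.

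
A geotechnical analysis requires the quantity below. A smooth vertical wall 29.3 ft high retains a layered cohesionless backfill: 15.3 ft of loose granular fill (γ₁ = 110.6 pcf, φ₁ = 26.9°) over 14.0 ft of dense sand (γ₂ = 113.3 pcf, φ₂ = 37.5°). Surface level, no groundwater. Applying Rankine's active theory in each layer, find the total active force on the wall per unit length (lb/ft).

13300 lb/ft

K_a1 = tan²(45°−26.9°/2) = 0.3770; K_a2 = tan²(45°−37.5°/2) = 0.2432.
Layer 1: σ at base = K_a1 γ₁ h₁ = 637.9 psf; P₁ = ½×637.9×15.3 = 4880.
Layer 2: σ_v at top = γ₁h₁ = 1692; σ_h top = K_a2×1692 = 411.5; σ_h base = K_a2×(1692+113.3×14.0) = 797.3.
P₂ = ½(411.5+797.3)×14.0 = 8462. Total P_a = 4880+8462 = 13340 lb/ft.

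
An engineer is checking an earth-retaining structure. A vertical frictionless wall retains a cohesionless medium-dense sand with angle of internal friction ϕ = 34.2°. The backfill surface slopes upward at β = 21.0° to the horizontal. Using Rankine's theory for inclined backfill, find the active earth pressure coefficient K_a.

0.342

K_a = cos β · (cos β − √(cos²β − cos²φ)) / (cos β + √(cos²β − cos²φ)).
cos β = 0.9336, cos φ = 0.8271, √(cos²β − cos²φ) = 0.4330.
K_a = 0.9336 × (0.9336 − 0.4330)/(0.9336 + 0.4330) = 0.3419.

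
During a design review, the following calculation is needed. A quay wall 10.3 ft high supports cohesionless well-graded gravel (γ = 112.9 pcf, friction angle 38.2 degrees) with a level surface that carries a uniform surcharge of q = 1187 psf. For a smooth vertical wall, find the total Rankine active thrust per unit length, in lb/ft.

K_a = tan²(45° − φ/2) = 0.2358.
Soil triangle: ½ K_a γ H² = 0.5×0.2358×112.9×10.3² = 1412 lb/ft.
Surcharge rectangle: K_a q H = 0.2358×1187×10.3 = 2883 lb/ft.
Total = 1412 + 2883 = 4295 lb/ft.

4290 lb/ft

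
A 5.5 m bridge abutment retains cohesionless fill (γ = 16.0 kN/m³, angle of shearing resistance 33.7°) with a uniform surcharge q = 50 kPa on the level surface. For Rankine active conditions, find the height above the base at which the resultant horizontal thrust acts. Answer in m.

2.32 m

K_a = 0.2863.
Triangular part P₁ = ½K_aγH² = 69.29 at H/3 = 1.833 m; rectangular part P₂ = K_a q H = 78.73 at H/2 = 2.750 m.
ȳ = (P₁·1.833 + P₂·2.750)/(P₁+P₂) = 2.321 m.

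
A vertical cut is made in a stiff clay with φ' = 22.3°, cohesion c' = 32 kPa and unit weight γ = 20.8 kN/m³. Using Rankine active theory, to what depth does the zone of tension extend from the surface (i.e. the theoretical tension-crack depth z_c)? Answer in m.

K_a = tan²(45° − 22.3°/2) = 0.4498; √K_a = 0.6707.
The active pressure is zero where K_a γ z = 2c√K_a, so z_c = 2c/(γ√K_a) = 2×32/(20.8×0.6707) = 4.588 m.

4.59 m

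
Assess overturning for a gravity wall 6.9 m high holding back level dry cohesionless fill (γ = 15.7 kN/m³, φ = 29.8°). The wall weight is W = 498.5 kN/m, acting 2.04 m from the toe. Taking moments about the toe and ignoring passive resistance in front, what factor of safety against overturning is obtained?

3.52

K_a = tan²(45° − 29.8°/2) = 0.3360.
P_a = ½K_aγH² = 0.5×0.3360×15.7×6.9² = 125.6 kN/m, acting at H/3 = 2.300 m above the base.
Overturning moment M_o = P_a × H/3 = 125.6 × 2.300 = 288.8.
Resisting moment M_r = W × 2.04 = 498.5 × 2.04 = 1017.
FS_overturning = M_r/M_o = 1017/288.8 = 3.521.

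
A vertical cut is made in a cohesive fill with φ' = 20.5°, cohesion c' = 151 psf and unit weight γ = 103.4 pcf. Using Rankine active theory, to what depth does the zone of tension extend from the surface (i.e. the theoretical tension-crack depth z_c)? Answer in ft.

4.21 ft

K_a = tan²(45° − 20.5°/2) = 0.4813; √K_a = 0.6937.
The active pressure is zero where K_a γ z = 2c√K_a, so z_c = 2c/(γ√K_a) = 2×151/(103.4×0.6937) = 4.210 ft.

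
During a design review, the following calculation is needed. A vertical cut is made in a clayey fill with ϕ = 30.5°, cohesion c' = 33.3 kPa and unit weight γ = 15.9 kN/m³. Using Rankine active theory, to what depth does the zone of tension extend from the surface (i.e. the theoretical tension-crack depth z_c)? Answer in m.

K_a = tan²(45° − 30.5°/2) = 0.3267; √K_a = 0.5715.
The active pressure is zero where K_a γ z = 2c√K_a, so z_c = 2c/(γ√K_a) = 2×33.3/(15.9×0.5715) = 7.329 m.

7.33 m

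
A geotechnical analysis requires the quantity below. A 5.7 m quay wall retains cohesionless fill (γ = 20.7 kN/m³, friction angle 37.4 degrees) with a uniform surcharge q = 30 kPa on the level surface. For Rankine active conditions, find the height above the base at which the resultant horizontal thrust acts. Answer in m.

K_a = 0.2443.
Triangular part P₁ = ½K_aγH² = 82.14 at H/3 = 1.900 m; rectangular part P₂ = K_a q H = 41.77 at H/2 = 2.850 m.
ȳ = (P₁·1.900 + P₂·2.850)/(P₁+P₂) = 2.220 m.

2.22 m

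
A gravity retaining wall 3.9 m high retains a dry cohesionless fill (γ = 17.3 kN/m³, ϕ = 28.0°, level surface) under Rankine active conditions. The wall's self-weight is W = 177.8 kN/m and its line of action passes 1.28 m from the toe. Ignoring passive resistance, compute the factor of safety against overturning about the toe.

3.69

K_a = tan²(45° − 28.0°/2) = 0.3610.
P_a = ½K_aγH² = 0.5×0.3610×17.3×3.9² = 47.50 kN/m, acting at H/3 = 1.300 m above the base.
Overturning moment M_o = P_a × H/3 = 47.50 × 1.300 = 61.75.
Resisting moment M_r = W × 1.28 = 177.8 × 1.28 = 227.6.
FS_overturning = M_r/M_o = 227.6/61.75 = 3.686.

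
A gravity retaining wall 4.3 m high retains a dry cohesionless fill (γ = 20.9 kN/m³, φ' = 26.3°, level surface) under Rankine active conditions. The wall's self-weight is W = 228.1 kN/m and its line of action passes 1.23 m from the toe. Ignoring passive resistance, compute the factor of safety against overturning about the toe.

K_a = tan²(45° − 26.3°/2) = 0.3859.
P_a = ½K_aγH² = 0.5×0.3859×20.9×4.3² = 74.57 kN/m, acting at H/3 = 1.433 m above the base.
Overturning moment M_o = P_a × H/3 = 74.57 × 1.433 = 106.9.
Resisting moment M_r = W × 1.23 = 228.1 × 1.23 = 280.6.
FS_overturning = M_r/M_o = 280.6/106.9 = 2.625.

2.62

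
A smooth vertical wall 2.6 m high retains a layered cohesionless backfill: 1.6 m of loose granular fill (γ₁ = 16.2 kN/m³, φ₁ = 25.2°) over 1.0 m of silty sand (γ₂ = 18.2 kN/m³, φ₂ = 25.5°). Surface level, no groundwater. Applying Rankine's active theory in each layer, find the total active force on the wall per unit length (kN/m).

22.3 kN/m

K_a1 = tan²(45°−25.2°/2) = 0.4027; K_a2 = tan²(45°−25.5°/2) = 0.3981.
Layer 1: σ at base = K_a1 γ₁ h₁ = 10.44 kPa; P₁ = ½×10.44×1.6 = 8.351.
Layer 2: σ_v at top = γ₁h₁ = 25.92; σ_h top = K_a2×25.92 = 10.32; σ_h base = K_a2×(25.92+18.2×1.0) = 17.56.
P₂ = ½(10.32+17.56)×1.0 = 13.94. Total P_a = 8.351+13.94 = 22.29 kN/m.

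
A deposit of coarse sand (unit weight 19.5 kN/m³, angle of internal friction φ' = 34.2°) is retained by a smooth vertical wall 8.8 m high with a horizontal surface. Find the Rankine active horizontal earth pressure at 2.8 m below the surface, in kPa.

15.3 kPa

K_a = (1 − sin φ)/(1 + sin φ) = 0.2803.
σ_h = K_a γ z = 0.2803 × 19.5 × 2.8 = 15.31 kPa.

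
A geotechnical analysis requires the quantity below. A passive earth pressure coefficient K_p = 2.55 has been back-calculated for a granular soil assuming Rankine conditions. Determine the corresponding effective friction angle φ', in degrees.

K_p = (1+sin φ)/(1−sin φ) ⇒ sin φ = (K_p − 1)/(K_p + 1) = 0.4366.
φ = arcsin(0.4366) = 25.89°.

25.9°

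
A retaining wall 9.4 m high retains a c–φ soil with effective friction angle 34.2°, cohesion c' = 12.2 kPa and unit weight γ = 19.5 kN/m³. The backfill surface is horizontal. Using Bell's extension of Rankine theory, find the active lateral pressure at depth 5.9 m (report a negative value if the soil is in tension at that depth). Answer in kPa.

19.3 kPa

K_a = (1 − sin φ)/(1 + sin φ) = 0.2803.
σ_a = K_a γ z − 2c√K_a = 0.2803×19.5×5.9 − 2×12.2×0.5295 = 19.33 kPa.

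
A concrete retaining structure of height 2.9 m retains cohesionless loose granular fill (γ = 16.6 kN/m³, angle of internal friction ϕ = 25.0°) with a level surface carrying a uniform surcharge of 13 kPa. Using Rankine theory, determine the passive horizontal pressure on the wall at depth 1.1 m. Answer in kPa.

77.0 kPa

K_p = (1 + sin φ)/(1 − sin φ) = 2.464.
σ_v = γz + q = 16.6 × 1.1 + 13 = 31.26 kPa.
σ_h = K_p σ_v = 2.464 × 31.26 = 77.02 kPa.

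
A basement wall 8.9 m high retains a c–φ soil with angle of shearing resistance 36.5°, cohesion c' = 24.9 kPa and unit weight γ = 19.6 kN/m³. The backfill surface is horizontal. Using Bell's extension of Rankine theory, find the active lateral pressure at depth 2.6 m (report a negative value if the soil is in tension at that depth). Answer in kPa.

K_a = (1 − sin φ)/(1 + sin φ) = 0.2541.
σ_a = K_a γ z − 2c√K_a = 0.2541×19.6×2.6 − 2×24.9×0.5040 = -12.15 kPa.

-12.2 kPa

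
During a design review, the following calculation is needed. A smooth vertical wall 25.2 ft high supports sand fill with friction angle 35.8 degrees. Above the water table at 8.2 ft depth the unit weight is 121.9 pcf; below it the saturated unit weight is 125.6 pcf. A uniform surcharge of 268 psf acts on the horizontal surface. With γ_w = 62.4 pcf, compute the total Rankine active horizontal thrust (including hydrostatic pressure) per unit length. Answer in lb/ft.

18700 lb/ft

K_a = tan²(45° − φ/2) = 0.2619.
γ' = 125.6 − 62.4 = 63.20 pcf. h₂ = H − d_w = 17.0 ft.
σ'_h: at surface K_a·q = 70.18; at WT K_a(q+γd_w) = 331.9; at base K_a(q+γd_w+γ'h₂) = 613.3 psf.
P₁ = ½(70.18+331.9)×8.2 = 1649; P₂ = ½(331.9+613.3)×17.0 = 8034; P_w = ½γ_w h₂² = 9017.
Total = 1649+8034+9017 = 18700 lb/ft.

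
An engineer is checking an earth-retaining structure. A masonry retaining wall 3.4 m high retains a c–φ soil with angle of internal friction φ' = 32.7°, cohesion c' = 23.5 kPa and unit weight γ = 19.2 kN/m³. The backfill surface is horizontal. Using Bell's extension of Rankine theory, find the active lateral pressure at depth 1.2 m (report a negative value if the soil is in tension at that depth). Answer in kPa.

-18.8 kPa

K_a = (1 − sin φ)/(1 + sin φ) = 0.2985.
σ_a = K_a γ z − 2c√K_a = 0.2985×19.2×1.2 − 2×23.5×0.5464 = -18.80 kPa.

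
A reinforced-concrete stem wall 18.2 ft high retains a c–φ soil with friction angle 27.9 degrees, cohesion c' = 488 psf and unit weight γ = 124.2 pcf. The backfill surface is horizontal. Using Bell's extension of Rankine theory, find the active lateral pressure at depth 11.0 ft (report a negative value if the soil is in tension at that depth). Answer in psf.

K_a = (1 − sin φ)/(1 + sin φ) = 0.3625.
σ_a = K_a γ z − 2c√K_a = 0.3625×124.2×11.0 − 2×488×0.6020 = -92.40 psf.

-92.4 psf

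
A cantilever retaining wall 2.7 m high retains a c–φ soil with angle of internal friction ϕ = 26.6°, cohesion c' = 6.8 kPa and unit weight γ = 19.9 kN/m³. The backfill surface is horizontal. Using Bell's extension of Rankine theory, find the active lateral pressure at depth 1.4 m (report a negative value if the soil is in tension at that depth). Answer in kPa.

2.23 kPa

K_a = (1 − sin φ)/(1 + sin φ) = 0.3814.
σ_a = K_a γ z − 2c√K_a = 0.3814×19.9×1.4 − 2×6.8×0.6176 = 2.228 kPa.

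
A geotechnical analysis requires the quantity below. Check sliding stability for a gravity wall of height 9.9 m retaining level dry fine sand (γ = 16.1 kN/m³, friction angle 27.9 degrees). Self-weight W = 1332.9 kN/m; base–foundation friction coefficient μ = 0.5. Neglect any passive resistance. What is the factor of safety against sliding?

2.33

K_a = tan²(45° − 27.9°/2) = 0.3625.
P_a = ½K_aγH² = 0.5×0.3625×16.1×9.9² = 286.0 kN/m, acting at H/3 = 3.300 m above the base.
FS_sliding = μW / P_a = 0.5×1332.9 / 286.0 = 2.330.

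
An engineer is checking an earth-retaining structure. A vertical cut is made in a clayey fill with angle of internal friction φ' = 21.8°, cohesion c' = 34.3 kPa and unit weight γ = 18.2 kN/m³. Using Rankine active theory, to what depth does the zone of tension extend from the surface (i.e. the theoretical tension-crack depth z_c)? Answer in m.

K_a = tan²(45° − 21.8°/2) = 0.4584; √K_a = 0.6771.
The active pressure is zero where K_a γ z = 2c√K_a, so z_c = 2c/(γ√K_a) = 2×34.3/(18.2×0.6771) = 5.567 m.

5.57 m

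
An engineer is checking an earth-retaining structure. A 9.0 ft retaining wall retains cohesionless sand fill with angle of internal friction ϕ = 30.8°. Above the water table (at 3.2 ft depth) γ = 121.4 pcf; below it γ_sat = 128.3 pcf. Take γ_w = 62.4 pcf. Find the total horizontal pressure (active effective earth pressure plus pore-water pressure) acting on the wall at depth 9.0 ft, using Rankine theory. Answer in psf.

611 psf

K_a = (1 − sin φ)/(1 + sin φ) = 0.3227.
γ' = 128.3 − 62.4 = 65.90 pcf.
Effective vertical stress at 9.0 ft: σ'_v = 121.4×3.2 + 65.90×5.80 = 770.7 psf.
σ'_h = K_a σ'_v = 0.3227 × 770.7 = 248.7 psf; u = γ_w × 5.80 = 361.9 psf.
Total σ_h = 248.7 + 361.9 = 610.6 psf.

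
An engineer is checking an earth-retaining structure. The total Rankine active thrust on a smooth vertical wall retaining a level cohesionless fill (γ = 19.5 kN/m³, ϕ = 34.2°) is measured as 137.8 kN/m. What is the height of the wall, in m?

K_a = 0.2803. P_a = ½ K_a γ H² ⇒ H = √(2P_a/(K_a γ)).
H = √(2×137.8/(0.2803×19.5)) = 7.100 m.

7.10 m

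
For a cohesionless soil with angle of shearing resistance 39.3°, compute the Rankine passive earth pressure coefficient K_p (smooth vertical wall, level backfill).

4.46

K_p = (1 + sin φ)/(1 − sin φ) = tan²(45° + 39.3°/2) = 4.455.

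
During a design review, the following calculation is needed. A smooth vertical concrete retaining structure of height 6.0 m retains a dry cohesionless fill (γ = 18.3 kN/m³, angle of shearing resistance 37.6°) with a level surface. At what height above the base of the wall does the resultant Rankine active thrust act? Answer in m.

2.00 m

K_a = 0.2421.
The pressure distribution is triangular, so the resultant acts at H/3 above the base = 6.0/3 = 2.000 m.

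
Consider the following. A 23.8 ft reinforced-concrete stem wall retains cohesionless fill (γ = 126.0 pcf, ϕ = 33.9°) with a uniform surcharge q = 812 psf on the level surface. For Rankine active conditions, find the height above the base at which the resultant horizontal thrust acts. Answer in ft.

9.33 ft

K_a = 0.2839.
Triangular part P₁ = ½K_aγH² = 10130 at H/3 = 7.933 ft; rectangular part P₂ = K_a q H = 5487 at H/2 = 11.90 ft.
ȳ = (P₁·7.933 + P₂·11.90)/(P₁+P₂) = 9.327 ft.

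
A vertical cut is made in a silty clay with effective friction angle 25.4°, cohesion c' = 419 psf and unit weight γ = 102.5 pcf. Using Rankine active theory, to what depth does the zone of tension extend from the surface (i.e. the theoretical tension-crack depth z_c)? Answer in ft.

12.9 ft

K_a = tan²(45° − 25.4°/2) = 0.3996; √K_a = 0.6322.
The active pressure is zero where K_a γ z = 2c√K_a, so z_c = 2c/(γ√K_a) = 2×419/(102.5×0.6322) = 12.93 ft.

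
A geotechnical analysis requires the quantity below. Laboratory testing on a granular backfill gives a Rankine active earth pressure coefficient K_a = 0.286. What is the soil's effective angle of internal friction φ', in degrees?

33.7°

K_a = tan²(45° − φ/2) ⇒ 45° − φ/2 = arctan(√0.286) = 28.14°.
φ = 2(45° − 28.14°) = 33.73°.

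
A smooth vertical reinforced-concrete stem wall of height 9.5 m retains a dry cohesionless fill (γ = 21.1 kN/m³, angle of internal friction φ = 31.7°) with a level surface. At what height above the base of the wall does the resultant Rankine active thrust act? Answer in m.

3.17 m

K_a = 0.3111.
The pressure distribution is triangular, so the resultant acts at H/3 above the base = 9.5/3 = 3.167 m.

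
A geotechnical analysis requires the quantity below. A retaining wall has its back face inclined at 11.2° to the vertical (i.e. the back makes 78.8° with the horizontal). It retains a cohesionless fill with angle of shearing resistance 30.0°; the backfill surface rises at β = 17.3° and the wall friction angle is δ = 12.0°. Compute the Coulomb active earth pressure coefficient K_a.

0.516

K_a = sin²(α+φ) / [sin²α · sin(α−δ) · (1 + √{sin(φ+δ)sin(φ−β) / (sin(α−δ)sin(α+β))})²].
With α = 78.8°, φ = 30.0°, δ = 12.0°, β = 17.3°: K_a = 0.5161.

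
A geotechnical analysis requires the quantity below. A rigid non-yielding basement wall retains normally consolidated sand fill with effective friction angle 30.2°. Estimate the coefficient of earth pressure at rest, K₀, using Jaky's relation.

K₀ = 1 − sin φ' = 1 − sin 30.2° = 0.4970.

0.497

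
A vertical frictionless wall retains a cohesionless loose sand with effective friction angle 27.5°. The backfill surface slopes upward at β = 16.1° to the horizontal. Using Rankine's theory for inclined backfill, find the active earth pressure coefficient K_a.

0.427

K_a = cos β · (cos β − √(cos²β − cos²φ)) / (cos β + √(cos²β − cos²φ)).
cos β = 0.9608, cos φ = 0.8870, √(cos²β − cos²φ) = 0.3692.
K_a = 0.9608 × (0.9608 − 0.3692)/(0.9608 + 0.3692) = 0.4274.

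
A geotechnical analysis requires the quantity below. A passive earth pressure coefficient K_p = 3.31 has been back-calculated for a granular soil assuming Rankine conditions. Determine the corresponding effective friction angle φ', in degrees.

K_p = (1+sin φ)/(1−sin φ) ⇒ sin φ = (K_p − 1)/(K_p + 1) = 0.5360.
φ = arcsin(0.5360) = 32.41°.

32.4°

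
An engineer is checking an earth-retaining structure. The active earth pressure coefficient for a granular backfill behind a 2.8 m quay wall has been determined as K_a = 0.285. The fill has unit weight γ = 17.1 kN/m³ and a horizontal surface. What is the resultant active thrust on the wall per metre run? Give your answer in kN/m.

19.1 kN/m

P = ½ K_a γ H² = 0.5 × 0.285 × 17.1 × 2.8² = 19.10 kN/m.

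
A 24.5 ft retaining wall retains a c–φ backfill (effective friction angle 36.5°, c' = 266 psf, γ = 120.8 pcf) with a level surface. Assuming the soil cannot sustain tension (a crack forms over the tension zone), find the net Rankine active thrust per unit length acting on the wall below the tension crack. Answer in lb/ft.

K_a = 0.2541; √K_a = 0.5040.
Tension-crack depth z_c = 2c/(γ√K_a) = 2×266/(120.8×0.5040) = 8.737 ft.
σ_a at base = K_a γ H − 2c√K_a = 0.2541×120.8×24.5 − 2×266×0.5040 = 483.8 psf.
P_a = ½ × 483.8 × (H − z_c) = 0.5×483.8×15.76 = 3813 lb/ft.

3810 lb/ft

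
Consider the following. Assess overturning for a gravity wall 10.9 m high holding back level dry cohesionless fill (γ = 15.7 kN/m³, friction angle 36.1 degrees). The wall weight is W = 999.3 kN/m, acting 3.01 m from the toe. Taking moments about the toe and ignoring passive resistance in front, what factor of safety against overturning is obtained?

3.43

K_a = tan²(45° − 36.1°/2) = 0.2585.
P_a = ½K_aγH² = 0.5×0.2585×15.7×10.9² = 241.1 kN/m, acting at H/3 = 3.633 m above the base.
Overturning moment M_o = P_a × H/3 = 241.1 × 3.633 = 876.0.
Resisting moment M_r = W × 3.01 = 999.3 × 3.01 = 3008.
FS_overturning = M_r/M_o = 3008/876.0 = 3.434.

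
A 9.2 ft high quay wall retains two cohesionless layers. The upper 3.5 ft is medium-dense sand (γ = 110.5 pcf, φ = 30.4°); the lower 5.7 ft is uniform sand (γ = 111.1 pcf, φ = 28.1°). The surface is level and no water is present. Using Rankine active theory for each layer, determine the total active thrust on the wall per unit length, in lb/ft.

1660 lb/ft

K_a1 = tan²(45°−30.4°/2) = 0.3280; K_a2 = tan²(45°−28.1°/2) = 0.3596.
Layer 1: σ at base = K_a1 γ₁ h₁ = 126.9 psf; P₁ = ½×126.9×3.5 = 222.0.
Layer 2: σ_v at top = γ₁h₁ = 386.8; σ_h top = K_a2×386.8 = 139.1; σ_h base = K_a2×(386.8+111.1×5.7) = 366.8.
P₂ = ½(139.1+366.8)×5.7 = 1442. Total P_a = 222.0+1442 = 1664 lb/ft.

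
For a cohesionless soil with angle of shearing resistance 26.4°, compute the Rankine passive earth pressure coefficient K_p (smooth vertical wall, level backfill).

2.60

K_p = (1 + sin φ)/(1 − sin φ) = tan²(45° + 26.4°/2) = 2.601.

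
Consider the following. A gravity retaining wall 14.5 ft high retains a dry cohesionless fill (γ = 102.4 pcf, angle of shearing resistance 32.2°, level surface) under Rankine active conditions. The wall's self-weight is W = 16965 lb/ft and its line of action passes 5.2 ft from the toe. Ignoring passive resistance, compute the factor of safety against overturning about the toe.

5.56

K_a = tan²(45° − 32.2°/2) = 0.3047.
P_a = ½K_aγH² = 0.5×0.3047×102.4×14.5² = 3280 lb/ft, acting at H/3 = 4.833 ft above the base.
Overturning moment M_o = P_a × H/3 = 3280 × 4.833 = 15860.
Resisting moment M_r = W × 5.2 = 16965 × 5.2 = 88220.
FS_overturning = M_r/M_o = 88220/15860 = 5.564.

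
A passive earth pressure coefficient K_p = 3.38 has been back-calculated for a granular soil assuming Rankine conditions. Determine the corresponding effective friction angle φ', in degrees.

32.9°

K_p = (1+sin φ)/(1−sin φ) ⇒ sin φ = (K_p − 1)/(K_p + 1) = 0.5434.
φ = arcsin(0.5434) = 32.91°.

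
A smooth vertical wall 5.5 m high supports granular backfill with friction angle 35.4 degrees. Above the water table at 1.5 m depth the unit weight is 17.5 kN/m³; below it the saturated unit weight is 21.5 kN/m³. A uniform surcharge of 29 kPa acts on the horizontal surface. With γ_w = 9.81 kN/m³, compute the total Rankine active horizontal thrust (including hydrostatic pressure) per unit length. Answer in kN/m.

179 kN/m

K_a = tan²(45° − φ/2) = 0.2664.
γ' = 21.5 − 9.81 = 11.69 kN/m³. h₂ = H − d_w = 4.0 m.
σ'_h: at surface K_a·q = 7.726; at WT K_a(q+γd_w) = 14.72; at base K_a(q+γd_w+γ'h₂) = 27.18 kPa.
P₁ = ½(7.726+14.72)×1.5 = 16.83; P₂ = ½(14.72+27.18)×4.0 = 83.79; P_w = ½γ_w h₂² = 78.48.
Total = 16.83+83.79+78.48 = 179.1 kN/m.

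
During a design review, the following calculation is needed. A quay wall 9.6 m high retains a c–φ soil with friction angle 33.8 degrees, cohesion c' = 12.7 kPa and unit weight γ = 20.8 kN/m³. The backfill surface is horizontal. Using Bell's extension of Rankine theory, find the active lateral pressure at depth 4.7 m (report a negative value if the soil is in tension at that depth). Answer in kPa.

14.3 kPa

K_a = (1 − sin φ)/(1 + sin φ) = 0.2851.
σ_a = K_a γ z − 2c√K_a = 0.2851×20.8×4.7 − 2×12.7×0.5340 = 14.31 kPa.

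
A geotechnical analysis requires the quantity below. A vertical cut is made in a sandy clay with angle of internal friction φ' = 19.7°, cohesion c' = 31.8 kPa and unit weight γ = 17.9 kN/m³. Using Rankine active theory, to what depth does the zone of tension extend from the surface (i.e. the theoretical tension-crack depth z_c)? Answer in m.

K_a = tan²(45° − 19.7°/2) = 0.4958; √K_a = 0.7041.
The active pressure is zero where K_a γ z = 2c√K_a, so z_c = 2c/(γ√K_a) = 2×31.8/(17.9×0.7041) = 5.046 m.

5.05 m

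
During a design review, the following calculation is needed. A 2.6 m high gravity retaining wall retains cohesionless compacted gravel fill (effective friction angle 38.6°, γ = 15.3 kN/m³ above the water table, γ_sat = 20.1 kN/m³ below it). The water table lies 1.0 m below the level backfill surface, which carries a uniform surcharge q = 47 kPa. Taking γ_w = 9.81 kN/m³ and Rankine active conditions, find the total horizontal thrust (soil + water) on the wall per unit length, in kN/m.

51.4 kN/m

K_a = tan²(45° − φ/2) = 0.2316.
γ' = 20.1 − 9.81 = 10.29 kN/m³. h₂ = H − d_w = 1.6 m.
σ'_h: at surface K_a·q = 10.89; at WT K_a(q+γd_w) = 14.43; at base K_a(q+γd_w+γ'h₂) = 18.24 kPa.
P₁ = ½(10.89+14.43)×1.0 = 12.66; P₂ = ½(14.43+18.24)×1.6 = 26.14; P_w = ½γ_w h₂² = 12.56.
Total = 12.66+26.14+12.56 = 51.35 kN/m.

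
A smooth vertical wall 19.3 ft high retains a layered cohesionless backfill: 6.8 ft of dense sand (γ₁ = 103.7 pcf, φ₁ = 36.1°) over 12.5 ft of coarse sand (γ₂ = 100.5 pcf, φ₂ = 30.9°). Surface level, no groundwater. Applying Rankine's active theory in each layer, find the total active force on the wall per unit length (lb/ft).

5980 lb/ft

K_a1 = tan²(45°−36.1°/2) = 0.2585; K_a2 = tan²(45°−30.9°/2) = 0.3214.
Layer 1: σ at base = K_a1 γ₁ h₁ = 182.3 psf; P₁ = ½×182.3×6.8 = 619.8.
Layer 2: σ_v at top = γ₁h₁ = 705.2; σ_h top = K_a2×705.2 = 226.6; σ_h base = K_a2×(705.2+100.5×12.5) = 630.4.
P₂ = ½(226.6+630.4)×12.5 = 5357. Total P_a = 619.8+5357 = 5976 lb/ft.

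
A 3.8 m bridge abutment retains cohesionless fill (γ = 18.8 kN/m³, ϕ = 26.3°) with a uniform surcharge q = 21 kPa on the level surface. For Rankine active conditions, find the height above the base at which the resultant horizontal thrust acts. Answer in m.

1.50 m

K_a = 0.3859.
Triangular part P₁ = ½K_aγH² = 52.39 at H/3 = 1.267 m; rectangular part P₂ = K_a q H = 30.80 at H/2 = 1.900 m.
ȳ = (P₁·1.267 + P₂·1.900)/(P₁+P₂) = 1.501 m.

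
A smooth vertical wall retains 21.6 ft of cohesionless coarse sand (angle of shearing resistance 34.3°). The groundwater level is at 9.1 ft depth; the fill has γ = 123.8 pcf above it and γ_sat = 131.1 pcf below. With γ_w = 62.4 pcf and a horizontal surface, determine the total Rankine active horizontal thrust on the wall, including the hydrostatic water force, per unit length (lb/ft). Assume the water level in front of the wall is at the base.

11700 lb/ft

K_a = tan²(45° − φ/2) = 0.2792.
γ' = 131.1 − 62.4 = 68.70 pcf. Depth below WT = 12.5 ft.
σ'_h at WT = K_a γ d_w = 314.5 psf; at base = 314.5 + K_a γ' × 12.5 = 554.2 psf.
P₁ (0–9.1 ft) = ½×314.5×9.1 = 1431. P₂ (9.1–21.6 ft) = ½(314.5+554.2)×12.5 = 5430.
P_w = ½ γ_w h₂² = 0.5×62.4×12.5² = 4875. Total = 1431+5430+4875 = 11740 lb/ft.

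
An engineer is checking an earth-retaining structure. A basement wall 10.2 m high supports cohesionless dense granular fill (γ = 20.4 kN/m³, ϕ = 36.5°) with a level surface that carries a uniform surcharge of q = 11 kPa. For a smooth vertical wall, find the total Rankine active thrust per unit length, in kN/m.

298 kN/m

K_a = tan²(45° − φ/2) = 0.2541.
Soil triangle: ½ K_a γ H² = 0.5×0.2541×20.4×10.2² = 269.6 kN/m.
Surcharge rectangle: K_a q H = 0.2541×11×10.2 = 28.51 kN/m.
Total = 269.6 + 28.51 = 298.1 kN/m.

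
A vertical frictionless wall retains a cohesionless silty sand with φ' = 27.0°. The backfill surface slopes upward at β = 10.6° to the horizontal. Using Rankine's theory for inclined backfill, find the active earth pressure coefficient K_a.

K_a = cos β · (cos β − √(cos²β − cos²φ)) / (cos β + √(cos²β − cos²φ)).
cos β = 0.9829, cos φ = 0.8910, √(cos²β − cos²φ) = 0.4151.
K_a = 0.9829 × (0.9829 − 0.4151)/(0.9829 + 0.4151) = 0.3993.

0.399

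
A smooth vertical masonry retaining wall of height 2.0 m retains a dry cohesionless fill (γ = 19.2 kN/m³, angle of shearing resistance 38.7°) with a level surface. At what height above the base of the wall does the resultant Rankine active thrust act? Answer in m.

0.667 m

K_a = 0.2306.
The pressure distribution is triangular, so the resultant acts at H/3 above the base = 2.0/3 = 0.6667 m.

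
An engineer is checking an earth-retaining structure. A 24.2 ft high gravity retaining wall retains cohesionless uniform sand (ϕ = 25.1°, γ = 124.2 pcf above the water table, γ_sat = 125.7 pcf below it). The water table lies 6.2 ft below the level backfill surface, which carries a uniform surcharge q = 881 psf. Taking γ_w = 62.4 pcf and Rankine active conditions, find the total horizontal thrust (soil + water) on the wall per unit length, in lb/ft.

K_a = tan²(45° − φ/2) = 0.4043.
γ' = 125.7 − 62.4 = 63.30 pcf. h₂ = H − d_w = 18.0 ft.
σ'_h: at surface K_a·q = 356.2; at WT K_a(q+γd_w) = 667.5; at base K_a(q+γd_w+γ'h₂) = 1128 psf.
P₁ = ½(356.2+667.5)×6.2 = 3173; P₂ = ½(667.5+1128)×18.0 = 16160; P_w = ½γ_w h₂² = 10110.
Total = 3173+16160+10110 = 29440 lb/ft.

29400 lb/ft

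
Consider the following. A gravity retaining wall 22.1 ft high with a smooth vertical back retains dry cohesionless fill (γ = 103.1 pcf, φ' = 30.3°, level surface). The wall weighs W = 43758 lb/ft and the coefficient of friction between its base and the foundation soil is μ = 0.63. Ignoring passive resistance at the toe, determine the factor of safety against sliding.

K_a = tan²(45° − 30.3°/2) = 0.3293.
P_a = ½K_aγH² = 0.5×0.3293×103.1×22.1² = 8291 lb/ft, acting at H/3 = 7.367 ft above the base.
FS_sliding = μW / P_a = 0.63×43758 / 8291 = 3.325.

3.32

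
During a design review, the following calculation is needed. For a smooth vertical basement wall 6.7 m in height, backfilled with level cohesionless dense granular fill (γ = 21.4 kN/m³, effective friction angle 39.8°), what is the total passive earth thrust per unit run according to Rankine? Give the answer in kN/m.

2190 kN/m

K_p = tan²(45° + φ/2) = 4.557.
P_p = ½ K_p γ H² = 0.5 × 4.557 × 21.4 × 6.7² = 2189 kN/m.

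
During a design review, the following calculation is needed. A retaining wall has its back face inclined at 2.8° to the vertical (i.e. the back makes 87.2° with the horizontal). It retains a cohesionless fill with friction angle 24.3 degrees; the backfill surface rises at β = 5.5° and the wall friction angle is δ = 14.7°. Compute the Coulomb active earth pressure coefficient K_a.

0.426

K_a = sin²(α+φ) / [sin²α · sin(α−δ) · (1 + √{sin(φ+δ)sin(φ−β) / (sin(α−δ)sin(α+β))})²].
With α = 87.2°, φ = 24.3°, δ = 14.7°, β = 5.5°: K_a = 0.4260.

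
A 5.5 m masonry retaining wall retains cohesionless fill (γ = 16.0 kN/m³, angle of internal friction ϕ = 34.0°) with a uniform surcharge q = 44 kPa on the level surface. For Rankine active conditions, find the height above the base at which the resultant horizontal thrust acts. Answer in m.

K_a = 0.2827.
Triangular part P₁ = ½K_aγH² = 68.42 at H/3 = 1.833 m; rectangular part P₂ = K_a q H = 68.42 at H/2 = 2.750 m.
ȳ = (P₁·1.833 + P₂·2.750)/(P₁+P₂) = 2.292 m.

2.29 m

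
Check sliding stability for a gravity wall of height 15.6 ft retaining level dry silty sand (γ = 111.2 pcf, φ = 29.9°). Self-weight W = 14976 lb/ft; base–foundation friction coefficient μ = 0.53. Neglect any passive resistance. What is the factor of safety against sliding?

K_a = tan²(45° − 29.9°/2) = 0.3347.
P_a = ½K_aγH² = 0.5×0.3347×111.2×15.6² = 4528 lb/ft, acting at H/3 = 5.200 ft above the base.
FS_sliding = μW / P_a = 0.53×14976 / 4528 = 1.753.

1.75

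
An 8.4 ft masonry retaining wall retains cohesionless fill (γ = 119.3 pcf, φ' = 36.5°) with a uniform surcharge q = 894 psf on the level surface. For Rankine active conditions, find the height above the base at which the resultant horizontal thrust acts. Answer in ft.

K_a = 0.2541.
Triangular part P₁ = ½K_aγH² = 1069 at H/3 = 2.800 ft; rectangular part P₂ = K_a q H = 1908 at H/2 = 4.200 ft.
ȳ = (P₁·2.800 + P₂·4.200)/(P₁+P₂) = 3.697 ft.

3.70 ft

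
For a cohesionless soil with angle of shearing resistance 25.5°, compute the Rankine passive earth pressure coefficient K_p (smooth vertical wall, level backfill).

K_p = (1 + sin φ)/(1 − sin φ) = tan²(45° + 25.5°/2) = 2.512.

2.51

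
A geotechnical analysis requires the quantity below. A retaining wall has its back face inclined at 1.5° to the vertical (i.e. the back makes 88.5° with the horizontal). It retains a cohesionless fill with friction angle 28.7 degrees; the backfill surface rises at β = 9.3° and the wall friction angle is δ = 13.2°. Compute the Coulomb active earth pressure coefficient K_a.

K_a = sin²(α+φ) / [sin²α · sin(α−δ) · (1 + √{sin(φ+δ)sin(φ−β) / (sin(α−δ)sin(α+β))})²].
With α = 88.5°, φ = 28.7°, δ = 13.2°, β = 9.3°: K_a = 0.3731.

0.373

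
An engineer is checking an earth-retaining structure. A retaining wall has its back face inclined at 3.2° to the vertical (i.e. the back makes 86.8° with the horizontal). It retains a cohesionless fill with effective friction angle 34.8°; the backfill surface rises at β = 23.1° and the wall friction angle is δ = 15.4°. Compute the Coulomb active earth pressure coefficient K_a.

K_a = sin²(α+φ) / [sin²α · sin(α−δ) · (1 + √{sin(φ+δ)sin(φ−β) / (sin(α−δ)sin(α+β))})²].
With α = 86.8°, φ = 34.8°, δ = 15.4°, β = 23.1°: K_a = 0.3818.

0.382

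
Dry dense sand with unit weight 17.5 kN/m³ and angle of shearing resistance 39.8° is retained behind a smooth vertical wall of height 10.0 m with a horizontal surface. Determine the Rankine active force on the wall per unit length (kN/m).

K_a = tan²(45° − φ/2) = 0.2194.
P_a = ½ K_a γ H² = 0.5 × 0.2194 × 17.5 × 10.0² = 192.0 kN/m.

192 kN/m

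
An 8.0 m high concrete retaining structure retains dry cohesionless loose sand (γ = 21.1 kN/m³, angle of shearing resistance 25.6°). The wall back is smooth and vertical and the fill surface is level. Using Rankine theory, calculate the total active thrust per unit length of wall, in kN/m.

K_a = tan²(45° − φ/2) = 0.3966.
P_a = ½ K_a γ H² = 0.5 × 0.3966 × 21.1 × 8.0² = 267.8 kN/m.

268 kN/m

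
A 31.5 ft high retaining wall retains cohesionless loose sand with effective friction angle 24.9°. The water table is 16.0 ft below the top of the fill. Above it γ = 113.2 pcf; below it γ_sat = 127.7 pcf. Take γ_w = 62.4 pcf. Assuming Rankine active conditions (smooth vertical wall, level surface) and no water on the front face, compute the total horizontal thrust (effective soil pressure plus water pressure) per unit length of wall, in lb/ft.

K_a = tan²(45° − φ/2) = 0.4074.
γ' = 127.7 − 62.4 = 65.30 pcf. Depth below WT = 15.5 ft.
σ'_h at WT = K_a γ d_w = 737.9 psf; at base = 737.9 + K_a γ' × 15.5 = 1150 psf.
P₁ (0–16.0 ft) = ½×737.9×16.0 = 5903. P₂ (16.0–31.5 ft) = ½(737.9+1150)×15.5 = 14630.
P_w = ½ γ_w h₂² = 0.5×62.4×15.5² = 7496. Total = 5903+14630+7496 = 28030 lb/ft.

28000 lb/ft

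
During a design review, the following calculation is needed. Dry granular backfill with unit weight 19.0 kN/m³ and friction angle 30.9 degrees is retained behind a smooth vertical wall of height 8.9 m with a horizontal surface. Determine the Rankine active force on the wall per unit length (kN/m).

242 kN/m

K_a = tan²(45° − φ/2) = 0.3214.
P_a = ½ K_a γ H² = 0.5 × 0.3214 × 19.0 × 8.9² = 241.9 kN/m.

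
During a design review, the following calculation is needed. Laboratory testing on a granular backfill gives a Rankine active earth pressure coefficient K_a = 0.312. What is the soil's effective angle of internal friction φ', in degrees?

31.6°

K_a = tan²(45° − φ/2) ⇒ 45° − φ/2 = arctan(√0.312) = 29.19°.
φ = 2(45° − 29.19°) = 31.63°.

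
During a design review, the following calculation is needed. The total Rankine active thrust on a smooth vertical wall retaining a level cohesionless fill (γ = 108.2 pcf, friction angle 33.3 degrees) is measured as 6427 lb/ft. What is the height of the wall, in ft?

20.2 ft

K_a = 0.2911. P_a = ½ K_a γ H² ⇒ H = √(2P_a/(K_a γ)).
H = √(2×6427/(0.2911×108.2)) = 20.20 ft.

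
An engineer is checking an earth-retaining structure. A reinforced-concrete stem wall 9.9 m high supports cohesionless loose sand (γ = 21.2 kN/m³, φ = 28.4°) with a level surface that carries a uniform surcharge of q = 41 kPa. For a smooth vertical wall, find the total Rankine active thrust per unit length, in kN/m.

513 kN/m

K_a = tan²(45° − φ/2) = 0.3554.
Soil triangle: ½ K_a γ H² = 0.5×0.3554×21.2×9.9² = 369.2 kN/m.
Surcharge rectangle: K_a q H = 0.3554×41×9.9 = 144.2 kN/m.
Total = 369.2 + 144.2 = 513.4 kN/m.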